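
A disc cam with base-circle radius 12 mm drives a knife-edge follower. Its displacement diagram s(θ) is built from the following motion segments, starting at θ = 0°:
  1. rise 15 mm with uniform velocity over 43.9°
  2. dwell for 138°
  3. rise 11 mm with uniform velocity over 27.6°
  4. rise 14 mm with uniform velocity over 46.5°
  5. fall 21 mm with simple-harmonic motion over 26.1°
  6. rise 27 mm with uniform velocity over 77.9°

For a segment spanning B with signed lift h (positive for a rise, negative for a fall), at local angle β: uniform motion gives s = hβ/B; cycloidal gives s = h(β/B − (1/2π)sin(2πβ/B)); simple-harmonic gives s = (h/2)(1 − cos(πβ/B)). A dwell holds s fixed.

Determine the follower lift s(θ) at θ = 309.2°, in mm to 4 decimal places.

seg 1 [0°–43.9°] uniform, h=15: full span → s += 15 → s = 15.0000
seg 2 [43.9°–181.9°] dwell: s stays 15.0000
seg 3 [181.9°–209.5°] uniform, h=11: full span → s += 11 → s = 26.0000
seg 4 [209.5°–256°] uniform, h=14: full span → s += 14 → s = 40.0000
seg 5 [256°–282.1°] simple-harmonic, h=-21: full span → s += -21 → s = 19.0000
seg 6 [282.1°–360°] uniform, h=27: θ=309.2° here. β=27.1, B=77.9. 27·27.1/77.9 = 9.3928 → s = 28.3928

28.3928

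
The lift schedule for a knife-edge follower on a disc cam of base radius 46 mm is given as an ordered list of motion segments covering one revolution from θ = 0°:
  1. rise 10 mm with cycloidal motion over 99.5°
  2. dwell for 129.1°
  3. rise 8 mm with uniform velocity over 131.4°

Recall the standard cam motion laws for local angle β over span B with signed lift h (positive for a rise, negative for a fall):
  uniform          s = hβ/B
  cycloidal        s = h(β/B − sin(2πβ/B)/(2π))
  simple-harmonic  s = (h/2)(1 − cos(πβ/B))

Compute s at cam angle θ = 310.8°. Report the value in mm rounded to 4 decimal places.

seg 1 [0°–99.5°] cycloidal, h=10: full span → s += 10 → s = 10.0000
seg 2 [99.5°–228.6°] dwell: s stays 10.0000
seg 3 [228.6°–360°] uniform, h=8: θ=310.8° here. β=82.2, B=131.4. 8·82.2/131.4 = 5.0046 → s = 15.0046

15.0046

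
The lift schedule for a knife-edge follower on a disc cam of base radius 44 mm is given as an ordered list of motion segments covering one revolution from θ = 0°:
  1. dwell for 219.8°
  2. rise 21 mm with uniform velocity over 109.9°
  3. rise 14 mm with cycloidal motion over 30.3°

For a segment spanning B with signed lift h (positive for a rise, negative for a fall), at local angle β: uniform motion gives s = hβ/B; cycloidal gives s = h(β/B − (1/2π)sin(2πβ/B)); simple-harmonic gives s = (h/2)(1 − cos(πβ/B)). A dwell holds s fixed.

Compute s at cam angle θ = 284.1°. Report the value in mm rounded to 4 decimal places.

seg 1 [0°–219.8°] dwell: s stays 0.0000
seg 2 [219.8°–329.7°] uniform, h=21: θ=284.1° here. β=64.3, B=109.9. 21·64.3/109.9 = 12.2866 → s = 12.2866

12.2866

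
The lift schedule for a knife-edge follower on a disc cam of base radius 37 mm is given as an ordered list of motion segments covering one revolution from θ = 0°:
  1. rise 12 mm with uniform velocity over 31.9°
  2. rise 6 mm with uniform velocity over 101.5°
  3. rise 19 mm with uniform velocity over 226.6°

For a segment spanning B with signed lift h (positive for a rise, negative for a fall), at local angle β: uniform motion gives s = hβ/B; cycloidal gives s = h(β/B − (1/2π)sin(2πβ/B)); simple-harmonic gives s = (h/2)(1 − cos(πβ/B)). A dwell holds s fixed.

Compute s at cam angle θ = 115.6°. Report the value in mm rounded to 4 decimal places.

seg 1 [0°–31.9°] uniform, h=12: full span → s += 12 → s = 12.0000
seg 2 [31.9°–133.4°] uniform, h=6: θ=115.6° here. β=83.7, B=101.5. 6·83.7/101.5 = 4.9478 → s = 16.9478

16.9478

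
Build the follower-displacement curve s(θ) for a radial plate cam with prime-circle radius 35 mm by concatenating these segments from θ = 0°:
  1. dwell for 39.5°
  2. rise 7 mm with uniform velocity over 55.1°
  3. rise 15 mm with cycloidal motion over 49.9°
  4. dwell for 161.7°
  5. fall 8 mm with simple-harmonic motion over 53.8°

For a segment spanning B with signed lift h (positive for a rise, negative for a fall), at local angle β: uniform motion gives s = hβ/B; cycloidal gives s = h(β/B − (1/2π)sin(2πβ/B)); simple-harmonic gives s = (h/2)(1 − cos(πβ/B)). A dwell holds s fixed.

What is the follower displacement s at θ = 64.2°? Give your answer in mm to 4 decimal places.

seg 1 [0°–39.5°] dwell: s stays 0.0000
seg 2 [39.5°–94.6°] uniform, h=7: θ=64.2° here. β=24.7, B=55.1. 7·24.7/55.1 = 3.1379 → s = 3.1379

3.1379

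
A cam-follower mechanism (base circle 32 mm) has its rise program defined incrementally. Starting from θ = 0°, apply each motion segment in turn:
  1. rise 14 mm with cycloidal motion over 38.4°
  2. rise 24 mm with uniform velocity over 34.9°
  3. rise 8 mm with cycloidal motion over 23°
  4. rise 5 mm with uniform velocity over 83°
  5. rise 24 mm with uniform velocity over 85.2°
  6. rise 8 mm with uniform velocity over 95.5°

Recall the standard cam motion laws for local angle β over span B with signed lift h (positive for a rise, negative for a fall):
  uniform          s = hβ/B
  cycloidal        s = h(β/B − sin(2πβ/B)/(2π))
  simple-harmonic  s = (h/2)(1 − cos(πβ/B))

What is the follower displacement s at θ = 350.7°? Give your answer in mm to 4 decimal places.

seg 1 [0°–38.4°] cycloidal, h=14: full span → s += 14 → s = 14.0000
seg 2 [38.4°–73.3°] uniform, h=24: full span → s += 24 → s = 38.0000
seg 3 [73.3°–96.3°] cycloidal, h=8: full span → s += 8 → s = 46.0000
seg 4 [96.3°–179.3°] uniform, h=5: full span → s += 5 → s = 51.0000
seg 5 [179.3°–264.5°] uniform, h=24: full span → s += 24 → s = 75.0000
seg 6 [264.5°–360°] uniform, h=8: θ=350.7° here. β=86.2, B=95.5. 8·86.2/95.5 = 7.2209 → s = 82.2209

82.2209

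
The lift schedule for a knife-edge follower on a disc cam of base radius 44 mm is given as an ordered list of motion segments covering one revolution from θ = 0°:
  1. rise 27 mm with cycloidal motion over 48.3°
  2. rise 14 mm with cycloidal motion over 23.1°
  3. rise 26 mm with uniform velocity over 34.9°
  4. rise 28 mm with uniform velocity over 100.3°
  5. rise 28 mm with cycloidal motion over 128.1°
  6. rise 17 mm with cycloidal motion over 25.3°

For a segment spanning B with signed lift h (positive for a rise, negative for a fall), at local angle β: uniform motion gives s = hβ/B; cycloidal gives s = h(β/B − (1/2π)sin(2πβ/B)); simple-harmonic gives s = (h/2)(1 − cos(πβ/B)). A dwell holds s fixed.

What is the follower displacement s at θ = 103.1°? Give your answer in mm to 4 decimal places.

seg 1 [0°–48.3°] cycloidal, h=27: full span → s += 27 → s = 27.0000
seg 2 [48.3°–71.4°] cycloidal, h=14: full span → s += 14 → s = 41.0000
seg 3 [71.4°–106.3°] uniform, h=26: θ=103.1° here. β=31.7, B=34.9. 26·31.7/34.9 = 23.6160 → s = 64.6160

64.6160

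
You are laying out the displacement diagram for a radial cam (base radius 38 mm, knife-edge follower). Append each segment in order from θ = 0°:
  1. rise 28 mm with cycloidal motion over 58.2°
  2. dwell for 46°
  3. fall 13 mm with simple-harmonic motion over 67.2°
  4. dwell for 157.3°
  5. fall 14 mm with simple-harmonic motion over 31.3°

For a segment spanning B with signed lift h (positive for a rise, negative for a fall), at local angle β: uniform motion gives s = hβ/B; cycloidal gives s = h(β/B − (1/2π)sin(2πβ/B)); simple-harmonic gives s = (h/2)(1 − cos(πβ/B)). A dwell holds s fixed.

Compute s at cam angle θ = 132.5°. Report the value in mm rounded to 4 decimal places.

seg 1 [0°–58.2°] cycloidal, h=28: full span → s += 28 → s = 28.0000
seg 2 [58.2°–104.2°] dwell: s stays 28.0000
seg 3 [104.2°–171.4°] simple-harmonic, h=-13: θ=132.5° here. β=28.3, B=67.2. -13/2·(1 − cos(π·0.4211)) = -4.9059 → s = 23.0941

23.0941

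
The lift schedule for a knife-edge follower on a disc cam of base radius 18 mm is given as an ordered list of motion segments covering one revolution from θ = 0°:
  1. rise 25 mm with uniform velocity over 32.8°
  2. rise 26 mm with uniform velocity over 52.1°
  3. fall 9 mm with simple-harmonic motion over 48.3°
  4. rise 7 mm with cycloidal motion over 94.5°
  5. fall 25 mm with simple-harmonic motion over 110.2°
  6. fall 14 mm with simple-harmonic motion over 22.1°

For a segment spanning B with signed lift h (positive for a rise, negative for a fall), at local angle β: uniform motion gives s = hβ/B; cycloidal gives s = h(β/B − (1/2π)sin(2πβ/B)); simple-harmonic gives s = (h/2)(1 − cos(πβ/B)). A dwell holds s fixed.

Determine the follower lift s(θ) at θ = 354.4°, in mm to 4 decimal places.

seg 1 [0°–32.8°] uniform, h=25: full span → s += 25 → s = 25.0000
seg 2 [32.8°–84.9°] uniform, h=26: full span → s += 26 → s = 51.0000
seg 3 [84.9°–133.2°] simple-harmonic, h=-9: full span → s += -9 → s = 42.0000
seg 4 [133.2°–227.7°] cycloidal, h=7: full span → s += 7 → s = 49.0000
seg 5 [227.7°–337.9°] simple-harmonic, h=-25: full span → s += -25 → s = 24.0000
seg 6 [337.9°–360°] simple-harmonic, h=-14: θ=354.4° here. β=16.5, B=22.1. -14/2·(1 − cos(π·0.7466)) = -11.8967 → s = 12.1033

12.1033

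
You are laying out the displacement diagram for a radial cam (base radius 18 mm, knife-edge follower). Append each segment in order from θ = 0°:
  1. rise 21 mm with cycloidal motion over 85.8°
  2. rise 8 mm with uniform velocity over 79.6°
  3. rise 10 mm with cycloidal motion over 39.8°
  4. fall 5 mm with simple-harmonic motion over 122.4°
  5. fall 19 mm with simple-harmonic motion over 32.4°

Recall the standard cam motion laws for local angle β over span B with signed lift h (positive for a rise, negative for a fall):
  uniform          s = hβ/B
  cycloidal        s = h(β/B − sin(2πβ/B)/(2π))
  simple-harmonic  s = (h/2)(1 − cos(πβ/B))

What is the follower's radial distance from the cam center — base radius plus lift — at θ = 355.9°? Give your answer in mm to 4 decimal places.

seg 1 [0°–85.8°] cycloidal, h=21: full span → s += 21 → s = 21.0000
seg 2 [85.8°–165.4°] uniform, h=8: full span → s += 8 → s = 29.0000
seg 3 [165.4°–205.2°] cycloidal, h=10: full span → s += 10 → s = 39.0000
seg 4 [205.2°–327.6°] simple-harmonic, h=-5: full span → s += -5 → s = 34.0000
seg 5 [327.6°–360°] simple-harmonic, h=-19: θ=355.9° here. β=28.3, B=32.4. -19/2·(1 − cos(π·0.8735)) = -18.2591 → s = 15.7409
radial distance = base radius + s = 18 + 15.7409 = 33.7409

33.7409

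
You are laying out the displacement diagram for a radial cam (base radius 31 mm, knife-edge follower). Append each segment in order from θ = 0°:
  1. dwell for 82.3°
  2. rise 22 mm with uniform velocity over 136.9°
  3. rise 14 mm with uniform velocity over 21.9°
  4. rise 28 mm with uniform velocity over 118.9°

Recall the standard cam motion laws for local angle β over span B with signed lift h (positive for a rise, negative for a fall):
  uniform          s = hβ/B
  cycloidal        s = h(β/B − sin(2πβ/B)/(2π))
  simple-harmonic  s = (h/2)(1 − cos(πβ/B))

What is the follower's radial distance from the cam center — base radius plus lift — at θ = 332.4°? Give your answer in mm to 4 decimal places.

seg 1 [0°–82.3°] dwell: s stays 0.0000
seg 2 [82.3°–219.2°] uniform, h=22: full span → s += 22 → s = 22.0000
seg 3 [219.2°–241.1°] uniform, h=14: full span → s += 14 → s = 36.0000
seg 4 [241.1°–360°] uniform, h=28: θ=332.4° here. β=91.3, B=118.9. 28·91.3/118.9 = 21.5004 → s = 57.5004
radial distance = base radius + s = 31 + 57.5004 = 88.5004

88.5004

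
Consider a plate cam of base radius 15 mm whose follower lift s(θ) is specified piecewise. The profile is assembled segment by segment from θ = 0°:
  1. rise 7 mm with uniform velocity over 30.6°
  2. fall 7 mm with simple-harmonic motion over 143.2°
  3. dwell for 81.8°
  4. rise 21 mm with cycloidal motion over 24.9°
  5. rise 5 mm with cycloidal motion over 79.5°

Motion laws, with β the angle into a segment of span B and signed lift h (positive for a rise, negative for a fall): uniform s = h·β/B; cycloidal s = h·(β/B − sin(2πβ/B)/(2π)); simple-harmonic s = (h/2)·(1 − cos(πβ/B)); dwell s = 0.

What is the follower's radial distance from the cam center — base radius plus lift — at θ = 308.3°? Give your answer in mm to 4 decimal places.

seg 1 [0°–30.6°] uniform, h=7: full span → s += 7 → s = 7.0000
seg 2 [30.6°–173.8°] simple-harmonic, h=-7: full span → s += -7 → s = 0.0000
seg 3 [173.8°–255.6°] dwell: s stays 0.0000
seg 4 [255.6°–280.5°] cycloidal, h=21: full span → s += 21 → s = 21.0000
seg 5 [280.5°–360°] cycloidal, h=5: θ=308.3° here. β=27.8, B=79.5. 5·(0.3497 − sin(2π·0.3497)/(2π)) = 1.1037 → s = 22.1037
radial distance = base radius + s = 15 + 22.1037 = 37.1037

37.1037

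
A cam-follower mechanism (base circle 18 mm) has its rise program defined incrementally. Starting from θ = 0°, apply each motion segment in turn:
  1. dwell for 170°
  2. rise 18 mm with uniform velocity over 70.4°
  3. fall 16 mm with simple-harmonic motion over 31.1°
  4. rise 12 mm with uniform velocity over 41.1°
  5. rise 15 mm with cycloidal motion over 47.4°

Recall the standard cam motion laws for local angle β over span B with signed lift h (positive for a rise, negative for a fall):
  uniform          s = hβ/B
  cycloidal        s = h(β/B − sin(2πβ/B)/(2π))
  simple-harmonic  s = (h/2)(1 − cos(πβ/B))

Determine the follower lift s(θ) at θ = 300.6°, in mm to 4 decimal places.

seg 1 [0°–170°] dwell: s stays 0.0000
seg 2 [170°–240.4°] uniform, h=18: full span → s += 18 → s = 18.0000
seg 3 [240.4°–271.5°] simple-harmonic, h=-16: full span → s += -16 → s = 2.0000
seg 4 [271.5°–312.6°] uniform, h=12: θ=300.6° here. β=29.1, B=41.1. 12·29.1/41.1 = 8.4964 → s = 10.4964

10.4964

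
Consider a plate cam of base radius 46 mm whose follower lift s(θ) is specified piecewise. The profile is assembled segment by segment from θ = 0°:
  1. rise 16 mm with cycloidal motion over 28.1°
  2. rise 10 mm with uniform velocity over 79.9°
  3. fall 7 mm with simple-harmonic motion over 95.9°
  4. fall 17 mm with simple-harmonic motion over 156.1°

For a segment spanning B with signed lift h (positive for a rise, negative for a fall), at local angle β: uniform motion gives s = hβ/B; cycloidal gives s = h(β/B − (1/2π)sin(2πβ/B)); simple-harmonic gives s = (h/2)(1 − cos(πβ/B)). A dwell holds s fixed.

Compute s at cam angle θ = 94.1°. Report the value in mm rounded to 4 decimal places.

seg 1 [0°–28.1°] cycloidal, h=16: full span → s += 16 → s = 16.0000
seg 2 [28.1°–108°] uniform, h=10: θ=94.1° here. β=66, B=79.9. 10·66/79.9 = 8.2603 → s = 24.2603

24.2603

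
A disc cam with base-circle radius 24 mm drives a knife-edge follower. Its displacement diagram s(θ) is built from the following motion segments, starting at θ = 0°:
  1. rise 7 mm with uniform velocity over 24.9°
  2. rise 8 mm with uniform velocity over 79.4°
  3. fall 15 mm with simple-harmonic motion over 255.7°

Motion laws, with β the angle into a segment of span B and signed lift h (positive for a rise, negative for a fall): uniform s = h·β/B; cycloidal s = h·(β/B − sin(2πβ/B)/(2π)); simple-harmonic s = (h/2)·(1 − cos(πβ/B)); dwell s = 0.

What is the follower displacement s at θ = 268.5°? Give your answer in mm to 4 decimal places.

seg 1 [0°–24.9°] uniform, h=7: full span → s += 7 → s = 7.0000
seg 2 [24.9°–104.3°] uniform, h=8: full span → s += 8 → s = 15.0000
seg 3 [104.3°–360°] simple-harmonic, h=-15: θ=268.5° here. β=164.2, B=255.7. -15/2·(1 − cos(π·0.6422)) = -10.7393 → s = 4.2607

4.2607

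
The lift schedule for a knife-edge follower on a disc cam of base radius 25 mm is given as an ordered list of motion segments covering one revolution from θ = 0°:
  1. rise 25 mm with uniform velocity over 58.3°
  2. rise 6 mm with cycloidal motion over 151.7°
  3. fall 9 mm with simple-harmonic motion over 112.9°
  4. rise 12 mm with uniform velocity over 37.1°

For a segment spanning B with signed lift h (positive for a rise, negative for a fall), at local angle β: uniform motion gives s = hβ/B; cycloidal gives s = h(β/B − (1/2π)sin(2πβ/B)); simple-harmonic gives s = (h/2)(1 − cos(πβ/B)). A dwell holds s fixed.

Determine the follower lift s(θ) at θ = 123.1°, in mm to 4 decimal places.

seg 1 [0°–58.3°] uniform, h=25: full span → s += 25 → s = 25.0000
seg 2 [58.3°–210°] cycloidal, h=6: θ=123.1° here. β=64.8, B=151.7. 6·(0.4272 − sin(2π·0.4272)/(2π)) = 2.1410 → s = 27.1410

27.1410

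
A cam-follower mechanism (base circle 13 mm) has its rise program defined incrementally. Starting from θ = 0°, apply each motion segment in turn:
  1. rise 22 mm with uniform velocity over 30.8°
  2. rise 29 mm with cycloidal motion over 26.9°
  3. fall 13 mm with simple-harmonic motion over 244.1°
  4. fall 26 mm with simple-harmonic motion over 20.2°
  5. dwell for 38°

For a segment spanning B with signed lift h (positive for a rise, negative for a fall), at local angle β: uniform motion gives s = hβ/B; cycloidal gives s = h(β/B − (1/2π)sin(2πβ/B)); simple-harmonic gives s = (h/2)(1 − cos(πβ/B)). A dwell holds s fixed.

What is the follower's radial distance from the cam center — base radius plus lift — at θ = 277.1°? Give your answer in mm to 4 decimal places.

seg 1 [0°–30.8°] uniform, h=22: full span → s += 22 → s = 22.0000
seg 2 [30.8°–57.7°] cycloidal, h=29: full span → s += 29 → s = 51.0000
seg 3 [57.7°–301.8°] simple-harmonic, h=-13: θ=277.1° here. β=219.4, B=244.1. -13/2·(1 − cos(π·0.8988)) = -12.6743 → s = 38.3257
radial distance = base radius + s = 13 + 38.3257 = 51.3257

51.3257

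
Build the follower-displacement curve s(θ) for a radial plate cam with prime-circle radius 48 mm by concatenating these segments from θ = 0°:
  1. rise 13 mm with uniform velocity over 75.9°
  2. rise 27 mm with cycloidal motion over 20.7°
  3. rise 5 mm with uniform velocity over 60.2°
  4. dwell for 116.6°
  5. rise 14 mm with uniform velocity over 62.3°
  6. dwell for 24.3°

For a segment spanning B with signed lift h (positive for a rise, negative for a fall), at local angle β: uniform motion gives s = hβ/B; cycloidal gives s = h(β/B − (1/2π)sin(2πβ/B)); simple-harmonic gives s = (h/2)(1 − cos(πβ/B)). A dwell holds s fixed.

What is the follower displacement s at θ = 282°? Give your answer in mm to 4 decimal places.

seg 1 [0°–75.9°] uniform, h=13: full span → s += 13 → s = 13.0000
seg 2 [75.9°–96.6°] cycloidal, h=27: full span → s += 27 → s = 40.0000
seg 3 [96.6°–156.8°] uniform, h=5: full span → s += 5 → s = 45.0000
seg 4 [156.8°–273.4°] dwell: s stays 45.0000
seg 5 [273.4°–335.7°] uniform, h=14: θ=282° here. β=8.6, B=62.3. 14·8.6/62.3 = 1.9326 → s = 46.9326

46.9326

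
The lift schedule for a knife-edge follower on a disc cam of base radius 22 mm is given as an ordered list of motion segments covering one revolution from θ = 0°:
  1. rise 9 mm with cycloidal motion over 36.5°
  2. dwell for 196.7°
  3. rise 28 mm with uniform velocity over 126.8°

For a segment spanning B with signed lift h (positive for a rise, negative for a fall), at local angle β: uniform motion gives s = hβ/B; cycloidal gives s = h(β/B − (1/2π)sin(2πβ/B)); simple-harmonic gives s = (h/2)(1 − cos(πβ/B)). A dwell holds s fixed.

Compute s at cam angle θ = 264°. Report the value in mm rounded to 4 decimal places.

seg 1 [0°–36.5°] cycloidal, h=9: full span → s += 9 → s = 9.0000
seg 2 [36.5°–233.2°] dwell: s stays 9.0000
seg 3 [233.2°–360°] uniform, h=28: θ=264° here. β=30.8, B=126.8. 28·30.8/126.8 = 6.8013 → s = 15.8013

15.8013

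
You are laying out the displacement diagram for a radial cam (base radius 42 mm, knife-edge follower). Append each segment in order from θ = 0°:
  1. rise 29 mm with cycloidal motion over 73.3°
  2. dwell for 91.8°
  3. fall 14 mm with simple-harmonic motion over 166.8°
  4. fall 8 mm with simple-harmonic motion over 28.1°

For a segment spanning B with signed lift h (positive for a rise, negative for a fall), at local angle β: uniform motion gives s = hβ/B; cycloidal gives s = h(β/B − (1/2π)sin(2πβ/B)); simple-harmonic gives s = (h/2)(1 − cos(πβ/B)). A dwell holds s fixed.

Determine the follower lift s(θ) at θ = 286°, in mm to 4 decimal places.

seg 1 [0°–73.3°] cycloidal, h=29: full span → s += 29 → s = 29.0000
seg 2 [73.3°–165.1°] dwell: s stays 29.0000
seg 3 [165.1°–331.9°] simple-harmonic, h=-14: θ=286° here. β=120.9, B=166.8. -14/2·(1 − cos(π·0.7248)) = -11.5431 → s = 17.4569

17.4569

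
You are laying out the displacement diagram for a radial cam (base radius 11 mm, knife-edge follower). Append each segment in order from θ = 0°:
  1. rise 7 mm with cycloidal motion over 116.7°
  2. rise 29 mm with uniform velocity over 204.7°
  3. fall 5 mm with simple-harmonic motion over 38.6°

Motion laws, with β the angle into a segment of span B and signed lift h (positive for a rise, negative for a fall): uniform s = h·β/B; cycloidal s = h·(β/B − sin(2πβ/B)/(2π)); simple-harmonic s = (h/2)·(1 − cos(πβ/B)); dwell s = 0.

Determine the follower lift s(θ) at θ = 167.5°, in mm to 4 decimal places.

seg 1 [0°–116.7°] cycloidal, h=7: full span → s += 7 → s = 7.0000
seg 2 [116.7°–321.4°] uniform, h=29: θ=167.5° here. β=50.8, B=204.7. 29·50.8/204.7 = 7.1969 → s = 14.1969

14.1969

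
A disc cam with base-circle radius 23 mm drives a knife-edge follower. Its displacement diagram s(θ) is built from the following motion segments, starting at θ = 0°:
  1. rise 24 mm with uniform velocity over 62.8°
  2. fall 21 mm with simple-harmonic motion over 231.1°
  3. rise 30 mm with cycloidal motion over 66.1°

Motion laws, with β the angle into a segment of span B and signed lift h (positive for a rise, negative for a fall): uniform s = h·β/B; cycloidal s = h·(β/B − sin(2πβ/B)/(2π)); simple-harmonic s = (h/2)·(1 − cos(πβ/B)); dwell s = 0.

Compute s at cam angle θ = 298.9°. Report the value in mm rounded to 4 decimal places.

seg 1 [0°–62.8°] uniform, h=24: full span → s += 24 → s = 24.0000
seg 2 [62.8°–293.9°] simple-harmonic, h=-21: full span → s += -21 → s = 3.0000
seg 3 [293.9°–360°] cycloidal, h=30: θ=298.9° here. β=5, B=66.1. 30·(0.0756 − sin(2π·0.0756)/(2π)) = 0.0845 → s = 3.0845

3.0845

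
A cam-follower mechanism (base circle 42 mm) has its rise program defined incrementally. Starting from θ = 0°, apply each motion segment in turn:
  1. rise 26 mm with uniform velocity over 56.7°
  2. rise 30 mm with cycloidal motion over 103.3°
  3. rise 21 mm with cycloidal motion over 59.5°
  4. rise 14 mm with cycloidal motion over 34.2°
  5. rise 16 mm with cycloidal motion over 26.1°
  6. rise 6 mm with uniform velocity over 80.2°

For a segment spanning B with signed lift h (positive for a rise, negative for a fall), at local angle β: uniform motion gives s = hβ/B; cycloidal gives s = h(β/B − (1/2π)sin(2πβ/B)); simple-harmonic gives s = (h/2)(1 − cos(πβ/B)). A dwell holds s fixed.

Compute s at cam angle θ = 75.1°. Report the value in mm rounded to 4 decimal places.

seg 1 [0°–56.7°] uniform, h=26: full span → s += 26 → s = 26.0000
seg 2 [56.7°–160°] cycloidal, h=30: θ=75.1° here. β=18.4, B=103.3. 30·(0.1781 − sin(2π·0.1781)/(2π)) = 1.0477 → s = 27.0477

27.0477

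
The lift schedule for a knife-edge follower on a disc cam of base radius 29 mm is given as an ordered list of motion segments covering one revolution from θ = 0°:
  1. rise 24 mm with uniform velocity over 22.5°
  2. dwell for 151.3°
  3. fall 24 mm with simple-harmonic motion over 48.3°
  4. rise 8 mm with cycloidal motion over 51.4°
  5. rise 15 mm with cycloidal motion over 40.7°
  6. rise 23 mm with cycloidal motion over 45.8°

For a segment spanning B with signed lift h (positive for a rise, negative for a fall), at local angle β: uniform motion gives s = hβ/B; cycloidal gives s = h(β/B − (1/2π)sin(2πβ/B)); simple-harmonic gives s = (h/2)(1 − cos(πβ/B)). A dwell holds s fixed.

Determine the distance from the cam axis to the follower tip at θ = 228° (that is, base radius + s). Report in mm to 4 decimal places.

seg 1 [0°–22.5°] uniform, h=24: full span → s += 24 → s = 24.0000
seg 2 [22.5°–173.8°] dwell: s stays 24.0000
seg 3 [173.8°–222.1°] simple-harmonic, h=-24: full span → s += -24 → s = 0.0000
seg 4 [222.1°–273.5°] cycloidal, h=8: θ=228° here. β=5.9, B=51.4. 8·(0.1148 − sin(2π·0.1148)/(2π)) = 0.0776 → s = 0.0776
radial distance = base radius + s = 29 + 0.0776 = 29.0776

29.0776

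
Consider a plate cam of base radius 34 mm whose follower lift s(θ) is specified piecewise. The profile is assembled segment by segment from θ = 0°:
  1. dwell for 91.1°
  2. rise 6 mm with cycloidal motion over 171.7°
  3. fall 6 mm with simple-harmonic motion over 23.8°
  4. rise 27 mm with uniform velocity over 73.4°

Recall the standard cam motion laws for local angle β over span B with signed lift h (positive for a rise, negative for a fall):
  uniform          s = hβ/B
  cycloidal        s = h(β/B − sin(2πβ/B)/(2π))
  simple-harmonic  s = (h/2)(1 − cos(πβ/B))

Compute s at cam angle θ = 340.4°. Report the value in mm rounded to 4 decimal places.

seg 1 [0°–91.1°] dwell: s stays 0.0000
seg 2 [91.1°–262.8°] cycloidal, h=6: full span → s += 6 → s = 6.0000
seg 3 [262.8°–286.6°] simple-harmonic, h=-6: full span → s += -6 → s = 0.0000
seg 4 [286.6°–360°] uniform, h=27: θ=340.4° here. β=53.8, B=73.4. 27·53.8/73.4 = 19.7902 → s = 19.7902

19.7902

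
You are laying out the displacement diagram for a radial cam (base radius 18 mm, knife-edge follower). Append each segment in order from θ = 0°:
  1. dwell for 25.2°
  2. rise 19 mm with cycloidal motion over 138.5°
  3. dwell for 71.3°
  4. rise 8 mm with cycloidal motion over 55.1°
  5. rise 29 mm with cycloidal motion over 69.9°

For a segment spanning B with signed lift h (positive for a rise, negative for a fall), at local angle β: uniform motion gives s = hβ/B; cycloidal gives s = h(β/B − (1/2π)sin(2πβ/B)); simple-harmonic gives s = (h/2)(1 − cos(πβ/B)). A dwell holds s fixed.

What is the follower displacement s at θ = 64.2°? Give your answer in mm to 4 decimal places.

seg 1 [0°–25.2°] dwell: s stays 0.0000
seg 2 [25.2°–163.7°] cycloidal, h=19: θ=64.2° here. β=39, B=138.5. 19·(0.2816 − sin(2π·0.2816)/(2π)) = 2.3856 → s = 2.3856

2.3856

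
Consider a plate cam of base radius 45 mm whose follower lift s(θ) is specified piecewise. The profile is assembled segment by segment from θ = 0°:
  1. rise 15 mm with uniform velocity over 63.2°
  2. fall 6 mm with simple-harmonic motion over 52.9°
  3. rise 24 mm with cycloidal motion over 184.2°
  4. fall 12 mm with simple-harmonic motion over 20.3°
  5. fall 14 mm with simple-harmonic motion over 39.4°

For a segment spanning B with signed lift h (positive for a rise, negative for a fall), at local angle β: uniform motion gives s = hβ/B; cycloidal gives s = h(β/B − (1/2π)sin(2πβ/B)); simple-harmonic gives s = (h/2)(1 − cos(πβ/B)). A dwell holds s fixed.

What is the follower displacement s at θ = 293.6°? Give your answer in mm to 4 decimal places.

seg 1 [0°–63.2°] uniform, h=15: full span → s += 15 → s = 15.0000
seg 2 [63.2°–116.1°] simple-harmonic, h=-6: full span → s += -6 → s = 9.0000
seg 3 [116.1°–300.3°] cycloidal, h=24: θ=293.6° here. β=177.5, B=184.2. 24·(0.9636 − sin(2π·0.9636)/(2π)) = 23.9924 → s = 32.9924

32.9924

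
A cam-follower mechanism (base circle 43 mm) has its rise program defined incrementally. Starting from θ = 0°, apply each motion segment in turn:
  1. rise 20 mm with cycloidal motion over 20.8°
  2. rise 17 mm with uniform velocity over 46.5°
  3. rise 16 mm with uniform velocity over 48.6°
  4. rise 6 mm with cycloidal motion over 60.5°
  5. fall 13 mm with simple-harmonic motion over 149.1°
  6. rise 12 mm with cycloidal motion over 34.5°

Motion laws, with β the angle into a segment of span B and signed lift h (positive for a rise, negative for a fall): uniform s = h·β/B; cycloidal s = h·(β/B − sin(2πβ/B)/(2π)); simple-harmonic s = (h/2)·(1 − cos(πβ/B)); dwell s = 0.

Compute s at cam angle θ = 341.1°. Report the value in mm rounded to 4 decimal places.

seg 1 [0°–20.8°] cycloidal, h=20: full span → s += 20 → s = 20.0000
seg 2 [20.8°–67.3°] uniform, h=17: full span → s += 17 → s = 37.0000
seg 3 [67.3°–115.9°] uniform, h=16: full span → s += 16 → s = 53.0000
seg 4 [115.9°–176.4°] cycloidal, h=6: full span → s += 6 → s = 59.0000
seg 5 [176.4°–325.5°] simple-harmonic, h=-13: full span → s += -13 → s = 46.0000
seg 6 [325.5°–360°] cycloidal, h=12: θ=341.1° here. β=15.6, B=34.5. 12·(0.4522 − sin(2π·0.4522)/(2π)) = 4.8608 → s = 50.8608

50.8608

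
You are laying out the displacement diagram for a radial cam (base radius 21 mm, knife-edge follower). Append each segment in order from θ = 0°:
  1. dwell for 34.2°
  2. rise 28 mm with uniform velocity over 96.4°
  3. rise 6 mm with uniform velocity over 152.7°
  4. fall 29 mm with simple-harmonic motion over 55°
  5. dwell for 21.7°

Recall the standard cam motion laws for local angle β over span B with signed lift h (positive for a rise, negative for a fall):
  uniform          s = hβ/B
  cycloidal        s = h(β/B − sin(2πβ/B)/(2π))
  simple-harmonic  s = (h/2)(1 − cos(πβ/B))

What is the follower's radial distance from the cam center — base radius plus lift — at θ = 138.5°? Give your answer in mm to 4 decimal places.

seg 1 [0°–34.2°] dwell: s stays 0.0000
seg 2 [34.2°–130.6°] uniform, h=28: full span → s += 28 → s = 28.0000
seg 3 [130.6°–283.3°] uniform, h=6: θ=138.5° here. β=7.9, B=152.7. 6·7.9/152.7 = 0.3104 → s = 28.3104
radial distance = base radius + s = 21 + 28.3104 = 49.3104

49.3104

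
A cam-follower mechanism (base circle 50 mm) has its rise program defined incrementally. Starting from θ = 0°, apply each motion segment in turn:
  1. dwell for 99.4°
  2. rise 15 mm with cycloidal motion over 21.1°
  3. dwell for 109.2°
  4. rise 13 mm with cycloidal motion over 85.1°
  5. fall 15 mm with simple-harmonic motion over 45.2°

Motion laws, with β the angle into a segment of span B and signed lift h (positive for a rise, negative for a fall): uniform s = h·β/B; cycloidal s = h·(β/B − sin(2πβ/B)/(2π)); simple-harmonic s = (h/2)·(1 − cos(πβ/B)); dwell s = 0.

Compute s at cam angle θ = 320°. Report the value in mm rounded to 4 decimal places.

seg 1 [0°–99.4°] dwell: s stays 0.0000
seg 2 [99.4°–120.5°] cycloidal, h=15: full span → s += 15 → s = 15.0000
seg 3 [120.5°–229.7°] dwell: s stays 15.0000
seg 4 [229.7°–314.8°] cycloidal, h=13: full span → s += 13 → s = 28.0000
seg 5 [314.8°–360°] simple-harmonic, h=-15: θ=320° here. β=5.2, B=45.2. -15/2·(1 − cos(π·0.1150)) = -0.4845 → s = 27.5155

27.5155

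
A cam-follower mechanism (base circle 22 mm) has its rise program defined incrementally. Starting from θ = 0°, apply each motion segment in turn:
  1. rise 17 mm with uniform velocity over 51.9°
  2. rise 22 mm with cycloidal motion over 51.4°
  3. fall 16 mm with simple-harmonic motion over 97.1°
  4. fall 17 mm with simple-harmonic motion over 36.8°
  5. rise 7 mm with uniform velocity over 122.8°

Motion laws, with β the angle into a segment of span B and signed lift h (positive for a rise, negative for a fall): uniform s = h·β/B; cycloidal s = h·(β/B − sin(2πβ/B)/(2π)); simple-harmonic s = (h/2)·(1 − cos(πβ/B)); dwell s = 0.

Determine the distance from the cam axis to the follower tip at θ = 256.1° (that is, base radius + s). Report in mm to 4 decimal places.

seg 1 [0°–51.9°] uniform, h=17: full span → s += 17 → s = 17.0000
seg 2 [51.9°–103.3°] cycloidal, h=22: full span → s += 22 → s = 39.0000
seg 3 [103.3°–200.4°] simple-harmonic, h=-16: full span → s += -16 → s = 23.0000
seg 4 [200.4°–237.2°] simple-harmonic, h=-17: full span → s += -17 → s = 6.0000
seg 5 [237.2°–360°] uniform, h=7: θ=256.1° here. β=18.9, B=122.8. 7·18.9/122.8 = 1.0774 → s = 7.0774
radial distance = base radius + s = 22 + 7.0774 = 29.0774

29.0774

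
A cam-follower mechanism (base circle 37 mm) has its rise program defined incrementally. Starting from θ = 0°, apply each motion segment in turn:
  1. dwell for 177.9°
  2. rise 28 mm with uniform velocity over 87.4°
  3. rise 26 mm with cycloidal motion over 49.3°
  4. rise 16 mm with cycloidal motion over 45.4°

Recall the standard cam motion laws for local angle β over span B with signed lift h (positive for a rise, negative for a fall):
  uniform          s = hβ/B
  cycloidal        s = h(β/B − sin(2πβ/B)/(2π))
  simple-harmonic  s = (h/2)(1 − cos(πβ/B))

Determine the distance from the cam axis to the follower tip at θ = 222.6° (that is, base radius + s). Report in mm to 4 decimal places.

seg 1 [0°–177.9°] dwell: s stays 0.0000
seg 2 [177.9°–265.3°] uniform, h=28: θ=222.6° here. β=44.7, B=87.4. 28·44.7/87.4 = 14.3204 → s = 14.3204
radial distance = base radius + s = 37 + 14.3204 = 51.3204

51.3204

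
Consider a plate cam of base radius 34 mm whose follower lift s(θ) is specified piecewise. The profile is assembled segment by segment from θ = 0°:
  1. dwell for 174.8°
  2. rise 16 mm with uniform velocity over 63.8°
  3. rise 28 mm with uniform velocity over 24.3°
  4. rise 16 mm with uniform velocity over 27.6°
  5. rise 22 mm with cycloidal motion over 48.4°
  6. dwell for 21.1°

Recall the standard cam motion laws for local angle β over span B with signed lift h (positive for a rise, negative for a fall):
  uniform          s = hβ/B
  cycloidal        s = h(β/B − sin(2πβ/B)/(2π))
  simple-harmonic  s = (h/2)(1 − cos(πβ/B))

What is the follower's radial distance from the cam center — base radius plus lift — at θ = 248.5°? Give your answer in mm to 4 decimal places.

seg 1 [0°–174.8°] dwell: s stays 0.0000
seg 2 [174.8°–238.6°] uniform, h=16: full span → s += 16 → s = 16.0000
seg 3 [238.6°–262.9°] uniform, h=28: θ=248.5° here. β=9.9, B=24.3. 28·9.9/24.3 = 11.4074 → s = 27.4074
radial distance = base radius + s = 34 + 27.4074 = 61.4074

61.4074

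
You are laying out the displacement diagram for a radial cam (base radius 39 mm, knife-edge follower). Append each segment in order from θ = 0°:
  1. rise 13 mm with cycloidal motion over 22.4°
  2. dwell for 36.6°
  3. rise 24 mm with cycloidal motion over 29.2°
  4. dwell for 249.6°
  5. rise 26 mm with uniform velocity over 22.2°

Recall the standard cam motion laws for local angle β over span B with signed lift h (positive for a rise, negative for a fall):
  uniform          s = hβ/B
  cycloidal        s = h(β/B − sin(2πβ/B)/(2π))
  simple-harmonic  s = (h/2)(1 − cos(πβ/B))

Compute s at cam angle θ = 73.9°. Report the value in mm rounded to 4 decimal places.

seg 1 [0°–22.4°] cycloidal, h=13: full span → s += 13 → s = 13.0000
seg 2 [22.4°–59°] dwell: s stays 13.0000
seg 3 [59°–88.2°] cycloidal, h=24: θ=73.9° here. β=14.9, B=29.2. 24·(0.5103 − sin(2π·0.5103)/(2π)) = 12.4930 → s = 25.4930

25.4930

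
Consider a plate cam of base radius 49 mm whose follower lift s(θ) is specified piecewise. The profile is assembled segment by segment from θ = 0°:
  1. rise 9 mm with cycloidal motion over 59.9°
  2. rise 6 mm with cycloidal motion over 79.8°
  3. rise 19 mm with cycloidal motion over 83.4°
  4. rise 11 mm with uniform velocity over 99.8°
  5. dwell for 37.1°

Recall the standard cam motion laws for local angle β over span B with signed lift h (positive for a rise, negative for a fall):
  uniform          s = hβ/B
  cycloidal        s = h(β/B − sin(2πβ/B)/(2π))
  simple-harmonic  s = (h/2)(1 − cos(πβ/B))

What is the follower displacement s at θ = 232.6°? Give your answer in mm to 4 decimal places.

seg 1 [0°–59.9°] cycloidal, h=9: full span → s += 9 → s = 9.0000
seg 2 [59.9°–139.7°] cycloidal, h=6: full span → s += 6 → s = 15.0000
seg 3 [139.7°–223.1°] cycloidal, h=19: full span → s += 19 → s = 34.0000
seg 4 [223.1°–322.9°] uniform, h=11: θ=232.6° here. β=9.5, B=99.8. 11·9.5/99.8 = 1.0471 → s = 35.0471

35.0471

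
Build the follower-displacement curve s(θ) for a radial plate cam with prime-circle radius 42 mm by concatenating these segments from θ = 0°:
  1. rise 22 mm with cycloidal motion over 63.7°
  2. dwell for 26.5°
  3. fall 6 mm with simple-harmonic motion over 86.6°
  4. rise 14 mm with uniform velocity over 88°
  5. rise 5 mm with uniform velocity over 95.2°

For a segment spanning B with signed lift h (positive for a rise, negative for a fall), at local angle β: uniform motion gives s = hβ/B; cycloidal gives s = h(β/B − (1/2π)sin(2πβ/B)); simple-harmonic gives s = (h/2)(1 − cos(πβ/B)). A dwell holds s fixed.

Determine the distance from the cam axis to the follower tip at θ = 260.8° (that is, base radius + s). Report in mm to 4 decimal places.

seg 1 [0°–63.7°] cycloidal, h=22: full span → s += 22 → s = 22.0000
seg 2 [63.7°–90.2°] dwell: s stays 22.0000
seg 3 [90.2°–176.8°] simple-harmonic, h=-6: full span → s += -6 → s = 16.0000
seg 4 [176.8°–264.8°] uniform, h=14: θ=260.8° here. β=84, B=88. 14·84/88 = 13.3636 → s = 29.3636
radial distance = base radius + s = 42 + 29.3636 = 71.3636

71.3636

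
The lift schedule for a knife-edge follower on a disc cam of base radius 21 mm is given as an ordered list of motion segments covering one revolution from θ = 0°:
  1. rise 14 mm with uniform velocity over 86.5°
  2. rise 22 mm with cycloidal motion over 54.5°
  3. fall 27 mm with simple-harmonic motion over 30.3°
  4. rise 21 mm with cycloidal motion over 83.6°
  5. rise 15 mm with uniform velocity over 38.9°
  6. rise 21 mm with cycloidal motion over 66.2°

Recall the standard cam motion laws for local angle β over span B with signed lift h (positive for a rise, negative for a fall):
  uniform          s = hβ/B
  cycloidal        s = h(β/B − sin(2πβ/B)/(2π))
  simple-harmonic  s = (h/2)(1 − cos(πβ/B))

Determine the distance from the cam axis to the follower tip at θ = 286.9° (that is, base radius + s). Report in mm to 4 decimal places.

seg 1 [0°–86.5°] uniform, h=14: full span → s += 14 → s = 14.0000
seg 2 [86.5°–141°] cycloidal, h=22: full span → s += 22 → s = 36.0000
seg 3 [141°–171.3°] simple-harmonic, h=-27: full span → s += -27 → s = 9.0000
seg 4 [171.3°–254.9°] cycloidal, h=21: full span → s += 21 → s = 30.0000
seg 5 [254.9°–293.8°] uniform, h=15: θ=286.9° here. β=32, B=38.9. 15·32/38.9 = 12.3393 → s = 42.3393
radial distance = base radius + s = 21 + 42.3393 = 63.3393

63.3393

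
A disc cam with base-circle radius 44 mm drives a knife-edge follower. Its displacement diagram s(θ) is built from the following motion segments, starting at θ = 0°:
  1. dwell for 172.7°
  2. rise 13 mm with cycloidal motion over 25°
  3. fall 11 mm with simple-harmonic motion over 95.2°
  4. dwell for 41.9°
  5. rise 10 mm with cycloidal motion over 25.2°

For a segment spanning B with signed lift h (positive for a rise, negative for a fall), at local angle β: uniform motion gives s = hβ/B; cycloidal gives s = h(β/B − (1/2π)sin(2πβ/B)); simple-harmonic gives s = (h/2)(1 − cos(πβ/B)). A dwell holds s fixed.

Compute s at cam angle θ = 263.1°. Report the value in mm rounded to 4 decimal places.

seg 1 [0°–172.7°] dwell: s stays 0.0000
seg 2 [172.7°–197.7°] cycloidal, h=13: full span → s += 13 → s = 13.0000
seg 3 [197.7°–292.9°] simple-harmonic, h=-11: θ=263.1° here. β=65.4, B=95.2. -11/2·(1 − cos(π·0.6870)) = -8.5481 → s = 4.4519

4.4519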